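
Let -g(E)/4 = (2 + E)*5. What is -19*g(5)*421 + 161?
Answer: 1120021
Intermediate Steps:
g(E) = -40 - 20*E (g(E) = -4*(2 + E)*5 = -4*(10 + 5*E) = -40 - 20*E)
-19*g(5)*421 + 161 = -19*(-40 - 20*5)*421 + 161 = -19*(-40 - 100)*421 + 161 = -19*(-140)*421 + 161 = 2660*421 + 161 = 1119860 + 161 = 1120021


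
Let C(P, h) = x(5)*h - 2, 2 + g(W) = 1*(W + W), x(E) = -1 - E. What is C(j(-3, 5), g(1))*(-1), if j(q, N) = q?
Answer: 2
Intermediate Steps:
g(W) = -2 + 2*W (g(W) = -2 + 1*(W + W) = -2 + 1*(2*W) = -2 + 2*W)
C(P, h) = -2 - 6*h (C(P, h) = (-1 - 1*5)*h - 2 = (-1 - 5)*h - 2 = -6*h - 2 = -2 - 6*h)
C(j(-3, 5), g(1))*(-1) = (-2 - 6*(-2 + 2*1))*(-1) = (-2 - 6*(-2 + 2))*(-1) = (-2 - 6*0)*(-1) = (-2 + 0)*(-1) = -2*(-1) = 2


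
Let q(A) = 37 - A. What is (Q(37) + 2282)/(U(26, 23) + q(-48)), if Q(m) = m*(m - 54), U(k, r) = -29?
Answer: 1653/56 ≈ 29.518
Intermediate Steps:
Q(m) = m*(-54 + m)
(Q(37) + 2282)/(U(26, 23) + q(-48)) = (37*(-54 + 37) + 2282)/(-29 + (37 - 1*(-48))) = (37*(-17) + 2282)/(-29 + (37 + 48)) = (-629 + 2282)/(-29 + 85) = 1653/56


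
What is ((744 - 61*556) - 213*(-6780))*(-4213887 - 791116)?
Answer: -7061899072904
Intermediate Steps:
((744 - 61*556) - 213*(-6780))*(-4213887 - 791116) = ((744 - 33916) + 1444140)*(-5005003) = (-33172 + 1444140)*(-5005003) = 1410968*(-5005003) = -7061899072904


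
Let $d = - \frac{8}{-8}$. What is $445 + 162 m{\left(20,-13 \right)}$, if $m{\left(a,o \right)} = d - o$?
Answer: $2713$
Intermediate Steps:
$d = 1$ ($d = \left(-8\right) \left(- \frac{1}{8}\right) = 1$)
$m{\left(a,o \right)} = 1 - o$
$445 + 162 m{\left(20,-13 \right)} = 445 + 162 \left(1 - -13\right) = 445 + 162 \left(1 + 13\right) = 445 + 162 \cdot 14 = 445 + 2268 = 2713$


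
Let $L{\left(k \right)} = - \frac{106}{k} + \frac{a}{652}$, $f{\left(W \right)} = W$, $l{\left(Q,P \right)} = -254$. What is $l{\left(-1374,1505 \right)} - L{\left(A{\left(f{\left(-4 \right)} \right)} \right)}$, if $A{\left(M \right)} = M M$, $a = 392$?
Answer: $- \frac{323361}{1304} \approx -247.98$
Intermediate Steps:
$A{\left(M \right)} = M^{2}$
$L{\left(k \right)} = \frac{98}{163} - \frac{106}{k}$ ($L{\left(k \right)} = - \frac{106}{k} + \frac{392}{652} = - \frac{106}{k} + 392 \cdot \frac{1}{652} = - \frac{106}{k} + \frac{98}{163} = \frac{98}{163} - \frac{106}{k}$)
$l{\left(-1374,1505 \right)} - L{\left(A{\left(f{\left(-4 \right)} \right)} \right)} = -254 - \left(\frac{98}{163} - \frac{106}{\left(-4\right)^{2}}\right) = -254 - \left(\frac{98}{163} - \frac{106}{16}\right) = -254 - \left(\frac{98}{163} - \frac{53}{8}\right) = -254 - - \frac{7855}{1304} = -254 + \frac{7855}{1304} = - \frac{323361}{1304}$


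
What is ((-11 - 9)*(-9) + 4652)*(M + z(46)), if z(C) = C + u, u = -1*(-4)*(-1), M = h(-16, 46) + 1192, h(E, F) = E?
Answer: 5885376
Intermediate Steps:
M = 1176 (M = -16 + 1192 = 1176)
u = -4 (u = 4*(-1) = -4)
z(C) = -4 + C (z(C) = C - 4 = -4 + C)
((-11 - 9)*(-9) + 4652)*(M + z(46)) = ((-11 - 9)*(-9) + 4652)*(1176 + (-4 + 46)) = (-20*(-9) + 4652)*(1176 + 42) = (180 + 4652)*1218 = 4832*1218 = 5885376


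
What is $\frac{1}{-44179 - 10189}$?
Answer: $- \frac{1}{54368} \approx -1.8393 \cdot 10^{-5}$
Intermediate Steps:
$\frac{1}{-44179 - 10189} = \frac{1}{-54368} = - \frac{1}{54368}$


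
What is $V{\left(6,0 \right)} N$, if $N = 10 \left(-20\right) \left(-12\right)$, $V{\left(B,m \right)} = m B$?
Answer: $0$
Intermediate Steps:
$V{\left(B,m \right)} = B m$
$N = 2400$ ($N = \left(-200\right) \left(-12\right) = 2400$)
$V{\left(6,0 \right)} N = 6 \cdot 0 \cdot 2400 = 0 \cdot 2400 = 0$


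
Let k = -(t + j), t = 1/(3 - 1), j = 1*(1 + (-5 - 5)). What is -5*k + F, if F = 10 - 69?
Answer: -203/2 ≈ -101.50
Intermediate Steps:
F = -59
j = -9 (j = 1*(1 - 10) = 1*(-9) = -9)
t = 1/2 ≈ 0.50000
k = 17/2 (k = -(1/2 - 9) = -1*(-17/2) = 17/2 ≈ 8.5000)
-5*k + F = -5*17/2 - 59 = -85/2 - 59 = -203/2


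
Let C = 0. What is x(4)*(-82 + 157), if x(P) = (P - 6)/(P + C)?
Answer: -75/2 ≈ -37.500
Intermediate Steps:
x(P) = (-6 + P)/P (x(P) = (P - 6)/(P + 0) = (-6 + P)/P)
x(4)*(-82 + 157) = ((-6 + 4)/4)*(-82 + 157) = ((1/4)*(-2))*75 = -1/2*75 = -75/2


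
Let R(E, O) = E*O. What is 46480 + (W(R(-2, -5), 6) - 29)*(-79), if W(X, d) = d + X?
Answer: 47507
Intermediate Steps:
W(X, d) = X + d
46480 + (W(R(-2, -5), 6) - 29)*(-79) = 46480 + ((-2*(-5) + 6) - 29)*(-79) = 46480 + ((10 + 6) - 29)*(-79) = 46480 + (16 - 29)*(-79) = 46480 - 13*(-79) = 46480 + 1027 = 47507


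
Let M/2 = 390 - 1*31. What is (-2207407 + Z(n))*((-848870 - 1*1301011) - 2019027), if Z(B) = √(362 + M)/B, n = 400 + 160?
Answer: 9202476701556 - 3126681*√30/70 ≈ 9.2025e+12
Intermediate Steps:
n = 560
M = 718 (M = 2*(390 - 1*31) = 2*(390 - 31) = 2*359 = 718)
Z(B) = 6*√30/B (Z(B) = √(362 + 718)/B = √1080/B = (6*√30)/B = 6*√30/B)
(-2207407 + Z(n))*((-848870 - 1*1301011) - 2019027) = (-2207407 + 6*√30/560)*((-848870 - 1*1301011) - 2019027) = (-2207407 + 6*√30*(1/560))*((-848870 - 1301011) - 2019027) = (-2207407 + 3*√30/280)*(-2149881 - 2019027) = (-2207407 + 3*√30/280)*(-4168908) = 9202476701556 - 3126681*√30/70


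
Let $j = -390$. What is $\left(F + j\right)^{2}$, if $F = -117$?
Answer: $257049$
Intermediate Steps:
$\left(F + j\right)^{2} = \left(-117 - 390\right)^{2} = \left(-507\right)^{2} = 257049$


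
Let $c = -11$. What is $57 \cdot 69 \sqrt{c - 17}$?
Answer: $7866 i \sqrt{7} \approx 20811.0 i$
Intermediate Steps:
$57 \cdot 69 \sqrt{c - 17} = 57 \cdot 69 \sqrt{-11 - 17} = 3933 \sqrt{-28} = 3933 \cdot 2 i \sqrt{7} = 7866 i \sqrt{7}$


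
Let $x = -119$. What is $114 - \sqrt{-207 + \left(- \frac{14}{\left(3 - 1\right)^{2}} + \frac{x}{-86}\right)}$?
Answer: $114 - \frac{4 i \sqrt{24166}}{43} \approx 114.0 - 14.461 i$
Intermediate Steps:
$114 - \sqrt{-207 + \left(- \frac{14}{\left(3 - 1\right)^{2}} + \frac{x}{-86}\right)} = 114 - \sqrt{-207 - \left(- \frac{119}{86} + \frac{14}{\left(3 - 1\right)^{2}}\right)} = 114 - \sqrt{-207 - \left(- \frac{119}{86} + \frac{14}{2^{2}}\right)} = 114 - \sqrt{-207 + \left(- \frac{14}{4} + \frac{119}{86}\right)} = 114 - \sqrt{-207 + \left(\left(-14\right) \frac{1}{4} + \frac{119}{86}\right)} = 114 - \sqrt{-207 + \left(- \frac{7}{2} + \frac{119}{86}\right)} = 114 - \sqrt{-207 - \frac{91}{43}} = 114 - \sqrt{- \frac{8992}{43}} = 114 - \frac{4 i \sqrt{24166}}{43}$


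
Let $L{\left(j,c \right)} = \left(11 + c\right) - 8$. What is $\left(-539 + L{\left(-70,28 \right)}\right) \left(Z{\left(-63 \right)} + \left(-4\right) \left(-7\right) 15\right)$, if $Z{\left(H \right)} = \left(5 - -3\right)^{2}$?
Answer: $-245872$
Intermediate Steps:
$L{\left(j,c \right)} = 3 + c$
$Z{\left(H \right)} = 64$ ($Z{\left(H \right)} = \left(5 + \left(-1 + 4\right)\right)^{2} = \left(5 + 3\right)^{2} = 8^{2} = 64$)
$\left(-539 + L{\left(-70,28 \right)}\right) \left(Z{\left(-63 \right)} + \left(-4\right) \left(-7\right) 15\right) = \left(-539 + \left(3 + 28\right)\right) \left(64 + \left(-4\right) \left(-7\right) 15\right) = \left(-539 + 31\right) \left(64 + 28 \cdot 15\right) = - 508 \left(64 + 420\right) = \left(-508\right) 484 = -245872$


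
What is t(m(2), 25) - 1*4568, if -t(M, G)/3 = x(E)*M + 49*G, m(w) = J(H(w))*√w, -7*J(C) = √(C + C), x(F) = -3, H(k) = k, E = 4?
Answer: -8243 - 18*√2/7 ≈ -8246.6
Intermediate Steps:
J(C) = -√2*√C/7 (J(C) = -√(C + C)/7 = -√2*√C/7)
m(w) = -w*√2/7 (m(w) = (-√2*√w/7)*√w = -w*√2/7)
t(M, G) = -147*G + 9*M (t(M, G) = -3*(-3*M + 49*G) = -147*G + 9*M)
t(m(2), 25) - 1*4568 = (-147*25 + 9*(-⅐*2*√2)) - 1*4568 = (-3675 + 9*(-2*√2/7)) - 4568 = (-3675 - 18*√2/7) - 4568 = -8243 - 18*√2/7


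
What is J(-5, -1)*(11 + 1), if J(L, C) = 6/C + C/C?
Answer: -60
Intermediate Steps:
J(L, C) = 1 + 6/C (J(L, C) = 6/C + 1 = 1 + 6/C)
J(-5, -1)*(11 + 1) = ((6 - 1)/(-1))*(11 + 1) = -1*5*12 = -5*12 = -60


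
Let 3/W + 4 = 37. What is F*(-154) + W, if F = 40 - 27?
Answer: -22021/11 ≈ -2001.9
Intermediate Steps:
W = 1/11 (W = 3/(-4 + 37) = 3/33 = 3*(1/33) = 1/11 ≈ 0.090909)
F = 13
F*(-154) + W = 13*(-154) + 1/11 = -2002 + 1/11 = -22021/11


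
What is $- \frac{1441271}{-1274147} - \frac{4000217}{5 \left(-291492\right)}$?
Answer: $\frac{7197459321559}{1857018286620} \approx 3.8758$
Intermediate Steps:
$- \frac{1441271}{-1274147} - \frac{4000217}{5 \left(-291492\right)} = \left(-1441271\right) \left(- \frac{1}{1274147}\right) - \frac{4000217}{-1457460} = \frac{1441271}{1274147} - - \frac{4000217}{1457460} = \frac{1441271}{1274147} + \frac{4000217}{1457460} = \frac{7197459321559}{1857018286620}$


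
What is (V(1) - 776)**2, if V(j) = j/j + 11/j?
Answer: 583696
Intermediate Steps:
V(j) = 1 + 11/j
(V(1) - 776)**2 = ((11 + 1)/1 - 776)**2 = (1*12 - 776)**2 = (12 - 776)**2 = (-764)**2 = 583696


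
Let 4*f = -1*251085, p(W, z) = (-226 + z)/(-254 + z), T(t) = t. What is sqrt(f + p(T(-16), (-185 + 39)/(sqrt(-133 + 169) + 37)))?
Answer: I*sqrt(1922352029877)/5534 ≈ 250.54*I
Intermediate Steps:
p(W, z) = (-226 + z)/(-254 + z)
f = -251085/4 (f = (-1*251085)/4 = (1/4)*(-251085) = -251085/4 ≈ -62771.)
sqrt(f + p(T(-16), (-185 + 39)/(sqrt(-133 + 169) + 37))) = sqrt(-251085/4 + (-226 + (-185 + 39)/(sqrt(-133 + 169) + 37))/(-254 + (-185 + 39)/(sqrt(-133 + 169) + 37))) = sqrt(-251085/4 + (-226 - 146/(sqrt(36) + 37))/(-254 - 146/(sqrt(36) + 37))) = sqrt(-251085/4 + (-226 - 146/(6 + 37))/(-254 - 146/(6 + 37))) = sqrt(-251085/4 + (-226 - 146/43)/(-254 - 146/43)) = sqrt(-251085/4 - 9864/43/(-11068/43)) = sqrt(-251085/4 - 43/11068*(-9864/43)) = sqrt(-251085/4 + 2466/2767) = sqrt(-694742331/11068) = I*sqrt(1922352029877)/5534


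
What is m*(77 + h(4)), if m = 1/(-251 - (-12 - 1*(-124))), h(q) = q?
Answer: -27/121 ≈ -0.22314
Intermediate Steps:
m = -1/363 (m = 1/(-251 - (-12 + 124)) = 1/(-251 - 1*112) = 1/(-251 - 112) = 1/(-363) = -1/363 ≈ -0.0027548)
m*(77 + h(4)) = -(77 + 4)/363 = -1/363*81 = -27/121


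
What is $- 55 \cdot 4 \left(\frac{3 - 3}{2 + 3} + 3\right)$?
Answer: $-660$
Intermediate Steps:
$- 55 \cdot 4 \left(\frac{3 - 3}{2 + 3} + 3\right) = - 55 \cdot 4 \left(\frac{0}{5} + 3\right) = - 55 \cdot 4 \left(0 \cdot \frac{1}{5} + 3\right) = - 55 \cdot 4 \left(0 + 3\right) = - 55 \cdot 4 \cdot 3 = \left(-55\right) 12 = -660$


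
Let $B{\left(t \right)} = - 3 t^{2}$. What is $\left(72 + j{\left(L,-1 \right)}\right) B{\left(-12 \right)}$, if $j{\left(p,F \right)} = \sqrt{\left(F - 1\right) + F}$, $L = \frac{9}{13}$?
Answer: $-31104 - 432 i \sqrt{3} \approx -31104.0 - 748.25 i$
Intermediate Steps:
$L = \frac{9}{13}$ ($L = 9 \cdot \frac{1}{13} = \frac{9}{13} \approx 0.69231$)
$j{\left(p,F \right)} = \sqrt{-1 + 2 F}$ ($j{\left(p,F \right)} = \sqrt{\left(-1 + F\right) + F} = \sqrt{-1 + 2 F}$)
$\left(72 + j{\left(L,-1 \right)}\right) B{\left(-12 \right)} = \left(72 + \sqrt{-1 + 2 \left(-1\right)}\right) \left(- 3 \left(-12\right)^{2}\right) = \left(72 + \sqrt{-1 - 2}\right) \left(\left(-3\right) 144\right) = \left(72 + \sqrt{-3}\right) \left(-432\right) = \left(72 + i \sqrt{3}\right) \left(-432\right) = -31104 - 432 i \sqrt{3}$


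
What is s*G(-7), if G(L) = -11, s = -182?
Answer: 2002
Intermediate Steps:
s*G(-7) = -182*(-11) = 2002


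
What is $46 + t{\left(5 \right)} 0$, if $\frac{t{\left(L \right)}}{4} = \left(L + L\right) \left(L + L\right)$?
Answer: $46$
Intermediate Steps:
$t{\left(L \right)} = 16 L^{2}$ ($t{\left(L \right)} = 4 \left(L + L\right) \left(L + L\right) = 4 \cdot 2 L 2 L = 4 \cdot 4 L^{2} = 16 L^{2}$)
$46 + t{\left(5 \right)} 0 = 46 + 16 \cdot 5^{2} \cdot 0 = 46 + 16 \cdot 25 \cdot 0 = 46 + 400 \cdot 0 = 46 + 0 = 46$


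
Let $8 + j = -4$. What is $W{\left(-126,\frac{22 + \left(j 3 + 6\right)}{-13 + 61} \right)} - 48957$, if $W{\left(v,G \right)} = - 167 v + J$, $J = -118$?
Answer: $-28033$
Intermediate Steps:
$j = -12$ ($j = -8 - 4 = -12$)
$W{\left(v,G \right)} = -118 - 167 v$ ($W{\left(v,G \right)} = - 167 v - 118 = -118 - 167 v$)
$W{\left(-126,\frac{22 + \left(j 3 + 6\right)}{-13 + 61} \right)} - 48957 = \left(-118 - -21042\right) - 48957 = \left(-118 + 21042\right) - 48957 = 20924 - 48957 = -28033$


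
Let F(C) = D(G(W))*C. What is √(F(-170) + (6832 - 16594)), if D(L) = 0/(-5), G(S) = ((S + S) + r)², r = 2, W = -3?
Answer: I*√9762 ≈ 98.803*I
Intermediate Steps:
G(S) = (2 + 2*S)² (G(S) = ((S + S) + 2)² = (2*S + 2)² = (2 + 2*S)²)
D(L) = 0 (D(L) = 0*(-⅕) = 0)
F(C) = 0 (F(C) = 0*C = 0)
√(F(-170) + (6832 - 16594)) = √(0 + (6832 - 16594)) = √(0 - 9762) = √(-9762) = I*√9762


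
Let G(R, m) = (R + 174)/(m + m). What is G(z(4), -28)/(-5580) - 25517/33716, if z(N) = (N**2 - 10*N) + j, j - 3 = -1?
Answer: -124506677/164618370 ≈ -0.75634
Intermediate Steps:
j = 2 (j = 3 - 1 = 2)
z(N) = 2 + N**2 - 10*N (z(N) = (N**2 - 10*N) + 2 = 2 + N**2 - 10*N)
G(R, m) = (174 + R)/(2*m) (G(R, m) = (174 + R)/((2*m)) = (174 + R)*(1/(2*m)) = (174 + R)/(2*m))
G(z(4), -28)/(-5580) - 25517/33716 = ((1/2)*(174 + (2 + 4**2 - 10*4))/(-28))/(-5580) - 25517/33716 = ((1/2)*(-1/28)*(174 + (2 + 16 - 40)))*(-1/5580) - 25517*1/33716 = ((1/2)*(-1/28)*(174 - 22))*(-1/5580) - 25517/33716 = ((1/2)*(-1/28)*152)*(-1/5580) - 25517/33716 = -19/7*(-1/5580) - 25517/33716 = 19/39060 - 25517/33716 = -124506677/164618370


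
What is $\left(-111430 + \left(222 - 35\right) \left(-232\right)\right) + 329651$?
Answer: $174837$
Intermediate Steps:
$\left(-111430 + \left(222 - 35\right) \left(-232\right)\right) + 329651 = \left(-111430 + 187 \left(-232\right)\right) + 329651 = \left(-111430 - 43384\right) + 329651 = -154814 + 329651 = 174837$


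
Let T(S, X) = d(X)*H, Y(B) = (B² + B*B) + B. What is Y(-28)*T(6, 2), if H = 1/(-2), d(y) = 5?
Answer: -3850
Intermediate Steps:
Y(B) = B + 2*B² (Y(B) = (B² + B²) + B = 2*B² + B = B + 2*B²)
H = -½ ≈ -0.50000
T(S, X) = -5/2 (T(S, X) = 5*(-½) = -5/2)
Y(-28)*T(6, 2) = -28*(1 + 2*(-28))*(-5/2) = -28*(1 - 56)*(-5/2) = -28*(-55)*(-5/2) = 1540*(-5/2) = -3850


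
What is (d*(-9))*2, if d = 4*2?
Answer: -144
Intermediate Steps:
d = 8
(d*(-9))*2 = (8*(-9))*2 = -72*2 = -144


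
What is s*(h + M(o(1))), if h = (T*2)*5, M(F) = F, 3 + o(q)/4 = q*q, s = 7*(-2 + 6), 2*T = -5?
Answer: -924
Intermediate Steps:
T = -5/2 (T = (½)*(-5) = -5/2 ≈ -2.5000)
s = 28 (s = 7*4 = 28)
o(q) = -12 + 4*q² (o(q) = -12 + 4*(q*q) = -12 + 4*q²)
h = -25 (h = -5/2*2*5 = -5*5 = -25)
s*(h + M(o(1))) = 28*(-25 + (-12 + 4*1²)) = 28*(-25 + (-12 + 4*1)) = 28*(-25 + (-12 + 4)) = 28*(-25 - 8) = 28*(-33) = -924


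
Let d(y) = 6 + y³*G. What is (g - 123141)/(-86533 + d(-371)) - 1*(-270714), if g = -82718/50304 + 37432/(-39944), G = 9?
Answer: 15627546620284736181775/57727146009515136 ≈ 2.7071e+5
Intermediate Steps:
d(y) = 6 + 9*y³ (d(y) = 6 + y³*9 = 6 + 9*y³)
g = -324191695/125583936 (g = -82718*1/50304 + 37432*(-1/39944) = -41359/25152 - 4679/4993 = -324191695/125583936 ≈ -2.5815)
(g - 123141)/(-86533 + d(-371)) - 1*(-270714) = (-324191695/125583936 - 123141)/(-86533 + (6 + 9*(-371)³)) - 1*(-270714) = -15464855654671/(125583936*(-86533 + (6 + 9*(-51064811)))) + 270714 = -15464855654671/(125583936*(-86533 + (6 - 459583299))) + 270714 = -15464855654671/(125583936*(-86533 - 459583293)) + 270714 = -15464855654671/125583936/(-459669826) + 270714 = -15464855654671/125583936*(-1/459669826) + 270714 = 15464855654671/57727146009515136 + 270714 = 15627546620284736181775/57727146009515136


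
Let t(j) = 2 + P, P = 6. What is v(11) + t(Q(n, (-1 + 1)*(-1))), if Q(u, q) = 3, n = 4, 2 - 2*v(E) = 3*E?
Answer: -15/2 ≈ -7.5000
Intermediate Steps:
v(E) = 1 - 3*E/2
t(j) = 8 (t(j) = 2 + 6 = 8)
v(11) + t(Q(n, (-1 + 1)*(-1))) = (1 - 3/2*11) + 8 = (1 - 33/2) + 8 = -31/2 + 8 = -15/2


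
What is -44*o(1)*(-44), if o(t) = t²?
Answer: 1936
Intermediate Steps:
-44*o(1)*(-44) = -44*1²*(-44) = -44*1*(-44) = -44*(-44) = 1936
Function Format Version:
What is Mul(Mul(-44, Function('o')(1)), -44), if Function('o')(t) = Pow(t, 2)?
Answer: 1936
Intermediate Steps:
Mul(Mul(-44, Function('o')(1)), -44) = Mul(Mul(-44, Pow(1, 2)), -44) = Mul(Mul(-44, 1), -44) = Mul(-44, -44) = 1936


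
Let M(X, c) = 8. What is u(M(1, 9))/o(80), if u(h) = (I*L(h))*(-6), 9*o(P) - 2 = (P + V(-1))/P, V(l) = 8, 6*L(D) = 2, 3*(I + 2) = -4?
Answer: 600/31 ≈ 19.355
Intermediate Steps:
I = -10/3 (I = -2 + (⅓)*(-4) = -2 - 4/3 = -10/3 ≈ -3.3333)
L(D) = ⅓ (L(D) = (⅙)*2 = ⅓)
o(P) = 2/9 + (8 + P)/(9*P) (o(P) = 2/9 + ((P + 8)/P)/9 = 2/9 + ((8 + P)/P)/9 = 2/9 + (8 + P)/(9*P))
u(h) = 20/3 (u(h) = -10/3*⅓*(-6) = -10/9*(-6) = 20/3)
u(M(1, 9))/o(80) = 20/(3*(((⅑)*(8 + 3*80)/80))) = 20/(3*(((⅑)*(1/80)*(8 + 240)))) = 20/(3*(((⅑)*(1/80)*248))) = 20/(3*(31/90)) = (20/3)*(90/31) = 600/31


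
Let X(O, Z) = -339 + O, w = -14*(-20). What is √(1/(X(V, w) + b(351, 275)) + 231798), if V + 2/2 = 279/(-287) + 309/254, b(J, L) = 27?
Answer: 2*√30122504321066304329/22799257 ≈ 481.45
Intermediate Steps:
w = 280
V = -55081/72898 (V = -1 + (279/(-287) + 309/254) = -1 + (279*(-1/287) + 309*(1/254)) = -1 + (-279/287 + 309/254) = -1 + 17817/72898 = -55081/72898 ≈ -0.75559)
√(1/(X(V, w) + b(351, 275)) + 231798) = √(1/((-339 - 55081/72898) + 27) + 231798) = √(1/(-24767503/72898 + 27) + 231798) = √(1/(-22799257/72898) + 231798) = √(-72898/22799257 + 231798) = √(5284822101188/22799257) = 2*√30122504321066304329/22799257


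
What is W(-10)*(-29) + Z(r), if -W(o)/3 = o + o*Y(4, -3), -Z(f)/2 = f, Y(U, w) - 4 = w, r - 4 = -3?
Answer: -1742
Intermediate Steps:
r = 1 (r = 4 - 3 = 1)
Y(U, w) = 4 + w
Z(f) = -2*f
W(o) = -6*o (W(o) = -3*(o + o*(4 - 3)) = -3*(o + o*1) = -3*(o + o) = -6*o)
W(-10)*(-29) + Z(r) = -6*(-10)*(-29) - 2*1 = 60*(-29) - 2 = -1740 - 2 = -1742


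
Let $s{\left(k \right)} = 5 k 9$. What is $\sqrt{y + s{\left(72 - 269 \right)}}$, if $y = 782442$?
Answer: $3 \sqrt{85953} \approx 879.53$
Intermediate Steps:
$s{\left(k \right)} = 45 k$
$\sqrt{y + s{\left(72 - 269 \right)}} = \sqrt{782442 + 45 \left(72 - 269\right)} = \sqrt{782442 + 45 \left(-197\right)} = \sqrt{782442 - 8865} = \sqrt{773577} = 3 \sqrt{85953}$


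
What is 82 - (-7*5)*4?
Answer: 222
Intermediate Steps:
82 - (-7*5)*4 = 82 - (-35)*4 = 82 - 1*(-140) = 82 + 140 = 222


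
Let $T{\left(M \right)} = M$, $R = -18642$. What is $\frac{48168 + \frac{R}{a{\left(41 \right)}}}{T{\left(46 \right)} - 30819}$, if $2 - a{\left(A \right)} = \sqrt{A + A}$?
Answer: $- \frac{48646}{30773} - \frac{239 \sqrt{82}}{30773} \approx -1.6511$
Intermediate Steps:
$a{\left(A \right)} = 2 - \sqrt{2} \sqrt{A}$ ($a{\left(A \right)} = 2 - \sqrt{A + A} = 2 - \sqrt{2 A} = 2 - \sqrt{2} \sqrt{A}$)
$\frac{48168 + \frac{R}{a{\left(41 \right)}}}{T{\left(46 \right)} - 30819} = \frac{48168 - \frac{18642}{2 - \sqrt{2} \sqrt{41}}}{46 - 30819} = \frac{48168 - \frac{18642}{2 - \sqrt{82}}}{-30773} = \left(48168 - \frac{18642}{2 - \sqrt{82}}\right) \left(- \frac{1}{30773}\right) = - \frac{48168}{30773} + \frac{18642}{30773 \left(2 - \sqrt{82}\right)}$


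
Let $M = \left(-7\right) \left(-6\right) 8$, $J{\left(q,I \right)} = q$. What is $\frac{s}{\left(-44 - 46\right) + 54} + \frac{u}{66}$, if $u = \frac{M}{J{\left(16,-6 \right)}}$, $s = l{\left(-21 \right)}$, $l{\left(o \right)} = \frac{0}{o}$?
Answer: $\frac{7}{22} \approx 0.31818$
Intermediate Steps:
$l{\left(o \right)} = 0$
$s = 0$
$M = 336$ ($M = 42 \cdot 8 = 336$)
$u = 21$ ($u = \frac{336}{16} = 336 \cdot \frac{1}{16} = 21$)
$\frac{s}{\left(-44 - 46\right) + 54} + \frac{u}{66} = \frac{0}{\left(-44 - 46\right) + 54} + \frac{21}{66} = \frac{0}{-90 + 54} + 21 \cdot \frac{1}{66} = \frac{0}{-36} + \frac{7}{22} = 0 \left(- \frac{1}{36}\right) + \frac{7}{22} = 0 + \frac{7}{22} = \frac{7}{22}$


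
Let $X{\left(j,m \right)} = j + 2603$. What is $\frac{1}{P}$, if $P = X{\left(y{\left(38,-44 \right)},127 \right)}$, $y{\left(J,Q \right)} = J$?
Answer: $\frac{1}{2641} \approx 0.00037864$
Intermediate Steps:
$X{\left(j,m \right)} = 2603 + j$
$P = 2641$ ($P = 2603 + 38 = 2641$)
$\frac{1}{P} = \frac{1}{2641}$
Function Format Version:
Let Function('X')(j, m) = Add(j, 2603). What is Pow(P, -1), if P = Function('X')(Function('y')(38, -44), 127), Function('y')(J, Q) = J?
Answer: Rational(1, 2641) ≈ 0.00037864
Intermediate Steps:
Function('X')(j, m) = Add(2603, j)
P = 2641 (P = Add(2603, 38) = 2641)
Pow(P, -1) = Pow(2641, -1) = Rational(1, 2641)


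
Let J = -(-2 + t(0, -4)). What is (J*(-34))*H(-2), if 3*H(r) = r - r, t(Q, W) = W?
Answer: 0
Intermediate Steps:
H(r) = 0 (H(r) = (r - r)/3 = (1/3)*0 = 0)
J = 6 (J = -(-2 - 4) = -1*(-6) = 6)
(J*(-34))*H(-2) = (6*(-34))*0 = -204*0 = 0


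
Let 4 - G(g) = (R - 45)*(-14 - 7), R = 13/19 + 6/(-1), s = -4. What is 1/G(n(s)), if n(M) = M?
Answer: -19/20000 ≈ -0.00095000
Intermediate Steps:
R = -101/19 (R = 13*(1/19) + 6*(-1) = 13/19 - 6 = -101/19 ≈ -5.3158)
G(g) = -20000/19 (G(g) = 4 - (-101/19 - 45)*(-14 - 7) = 4 - (-956)*(-21)/19 = 4 - 1*20076/19 = 4 - 20076/19 = -20000/19)
1/G(n(s)) = 1/(-20000/19) = -19/20000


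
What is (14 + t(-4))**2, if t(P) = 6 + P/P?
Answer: 441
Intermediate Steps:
t(P) = 7 (t(P) = 6 + 1 = 7)
(14 + t(-4))**2 = (14 + 7)**2 = 21**2 = 441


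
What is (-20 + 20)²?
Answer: 0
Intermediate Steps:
(-20 + 20)² = 0² = 0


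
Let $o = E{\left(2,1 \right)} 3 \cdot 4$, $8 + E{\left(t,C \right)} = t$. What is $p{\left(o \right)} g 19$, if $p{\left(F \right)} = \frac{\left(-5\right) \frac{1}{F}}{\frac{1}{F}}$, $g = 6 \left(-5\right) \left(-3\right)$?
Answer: $-8550$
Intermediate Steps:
$E{\left(t,C \right)} = -8 + t$
$g = 90$ ($g = \left(-30\right) \left(-3\right) = 90$)
$o = -72$ ($o = \left(-8 + 2\right) 3 \cdot 4 = \left(-6\right) 12 = -72$)
$p{\left(F \right)} = -5$ ($p{\left(F \right)} = - \frac{5}{F} F = -5$)
$p{\left(o \right)} g 19 = \left(-5\right) 90 \cdot 19 = \left(-450\right) 19 = -8550$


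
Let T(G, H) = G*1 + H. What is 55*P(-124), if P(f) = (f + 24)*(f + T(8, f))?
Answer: 1320000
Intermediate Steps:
T(G, H) = G + H
P(f) = (8 + 2*f)*(24 + f) (P(f) = (f + 24)*(f + (8 + f)) = (24 + f)*(8 + 2*f) = (8 + 2*f)*(24 + f))
55*P(-124) = 55*(192 + 2*(-124)² + 56*(-124)) = 55*(192 + 2*15376 - 6944) = 55*(192 + 30752 - 6944) = 55*24000 = 1320000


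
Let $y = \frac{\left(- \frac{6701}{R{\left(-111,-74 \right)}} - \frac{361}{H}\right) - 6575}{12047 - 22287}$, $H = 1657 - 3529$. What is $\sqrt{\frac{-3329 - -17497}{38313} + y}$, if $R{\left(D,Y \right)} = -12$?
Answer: $\frac{\sqrt{39700153620790}}{6439680} \approx 0.97843$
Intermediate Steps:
$H = -1872$
$y = \frac{11262683}{19169280}$ ($y = \frac{\left(- \frac{6701}{-12} - \frac{361}{-1872}\right) - 6575}{12047 - 22287} = \frac{\left(\left(-6701\right) \left(- \frac{1}{12}\right) - - \frac{361}{1872}\right) - 6575}{-10240} = \left(\left(\frac{6701}{12} + \frac{361}{1872}\right) - 6575\right) \left(- \frac{1}{10240}\right) = \left(\frac{1045717}{1872} - 6575\right) \left(- \frac{1}{10240}\right) = \left(- \frac{11262683}{1872}\right) \left(- \frac{1}{10240}\right) = \frac{11262683}{19169280} \approx 0.58754$)
$\sqrt{\frac{-3329 - -17497}{38313} + y} = \sqrt{\frac{-3329 - -17497}{38313} + \frac{11262683}{19169280}} = \sqrt{\left(-3329 + 17497\right) \frac{1}{38313} + \frac{11262683}{19169280}} = \sqrt{14168 \cdot \frac{1}{38313} + \frac{11262683}{19169280}} = \sqrt{\frac{1288}{3483} + \frac{11262683}{19169280}} = \sqrt{\frac{7101995281}{7418511360}} = \frac{\sqrt{39700153620790}}{6439680}$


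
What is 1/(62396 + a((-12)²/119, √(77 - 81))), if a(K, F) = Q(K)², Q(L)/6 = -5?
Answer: 1/63296 ≈ 1.5799e-5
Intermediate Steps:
Q(L) = -30 (Q(L) = 6*(-5) = -30)
a(K, F) = 900 (a(K, F) = (-30)² = 900)
1/(62396 + a((-12)²/119, √(77 - 81))) = 1/(62396 + 900) = 1/63296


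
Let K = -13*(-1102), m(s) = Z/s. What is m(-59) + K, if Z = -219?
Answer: 845453/59 ≈ 14330.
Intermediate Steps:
m(s) = -219/s
K = 14326
m(-59) + K = -219/(-59) + 14326 = -219*(-1/59) + 14326 = 219/59 + 14326 = 845453/59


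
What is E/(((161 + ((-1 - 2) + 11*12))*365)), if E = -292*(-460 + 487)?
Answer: -54/725 ≈ -0.074483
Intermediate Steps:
E = -7884 (E = -292*27 = -7884)
E/(((161 + ((-1 - 2) + 11*12))*365)) = -7884*1/(365*(161 + ((-1 - 2) + 11*12))) = -7884*1/(365*(161 + (-3 + 132))) = -7884*1/(365*(161 + 129)) = -7884/(290*365) = -7884/105850 = -7884*1/105850 = -54/725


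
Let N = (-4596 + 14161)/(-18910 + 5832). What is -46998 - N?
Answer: -614630279/13078 ≈ -46997.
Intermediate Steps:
N = -9565/13078 (N = 9565/(-13078) = 9565*(-1/13078) = -9565/13078 ≈ -0.73138)
-46998 - N = -46998 - 1*(-9565/13078) = -46998 + 9565/13078 = -614630279/13078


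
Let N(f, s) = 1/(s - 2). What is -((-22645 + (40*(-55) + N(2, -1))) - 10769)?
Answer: 106843/3 ≈ 35614.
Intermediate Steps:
N(f, s) = 1/(-2 + s)
-((-22645 + (40*(-55) + N(2, -1))) - 10769) = -((-22645 + (40*(-55) + 1/(-2 - 1))) - 10769) = -((-22645 + (-2200 + 1/(-3))) - 10769) = -((-22645 + (-2200 - 1/3)) - 10769) = -((-22645 - 6601/3) - 10769) = -(-74536/3 - 10769) = -1*(-106843/3) = 106843/3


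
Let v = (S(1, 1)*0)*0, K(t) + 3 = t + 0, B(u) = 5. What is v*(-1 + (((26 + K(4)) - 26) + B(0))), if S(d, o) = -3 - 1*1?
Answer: 0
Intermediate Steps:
K(t) = -3 + t (K(t) = -3 + (t + 0) = -3 + t)
S(d, o) = -4 (S(d, o) = -3 - 1 = -4)
v = 0 (v = -4*0*0 = 0*0 = 0)
v*(-1 + (((26 + K(4)) - 26) + B(0))) = 0*(-1 + (((26 + (-3 + 4)) - 26) + 5)) = 0*(-1 + (((26 + 1) - 26) + 5)) = 0*(-1 + ((27 - 26) + 5)) = 0*(-1 + (1 + 5)) = 0*(-1 + 6) = 0*5 = 0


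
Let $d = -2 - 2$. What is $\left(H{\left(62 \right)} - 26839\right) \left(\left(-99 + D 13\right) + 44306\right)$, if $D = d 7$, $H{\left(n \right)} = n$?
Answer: $-1173984011$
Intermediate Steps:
$d = -4$
$D = -28$ ($D = \left(-4\right) 7 = -28$)
$\left(H{\left(62 \right)} - 26839\right) \left(\left(-99 + D 13\right) + 44306\right) = \left(62 - 26839\right) \left(\left(-99 - 364\right) + 44306\right) = - 26777 \left(\left(-99 - 364\right) + 44306\right) = - 26777 \left(-463 + 44306\right) = \left(-26777\right) 43843 = -1173984011$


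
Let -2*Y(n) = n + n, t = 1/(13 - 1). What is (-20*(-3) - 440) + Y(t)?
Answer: -4561/12 ≈ -380.08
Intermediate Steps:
t = 1/12 ≈ 0.083333
Y(n) = -n (Y(n) = -(n + n)/2 = -n)
(-20*(-3) - 440) + Y(t) = (-20*(-3) - 440) - 1*1/12 = (60 - 440) - 1/12 = -380 - 1/12 = -4561/12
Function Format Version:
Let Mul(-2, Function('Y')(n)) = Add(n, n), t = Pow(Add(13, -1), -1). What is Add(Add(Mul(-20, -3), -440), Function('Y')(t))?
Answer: Rational(-4561, 12) ≈ -380.08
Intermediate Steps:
t = Rational(1, 12) (t = Pow(12, -1) = Rational(1, 12) ≈ 0.083333)
Function('Y')(n) = Mul(-1, n) (Function('Y')(n) = Mul(Rational(-1, 2), Add(n, n)) = Mul(Rational(-1, 2), Mul(2, n)) = Mul(-1, n))
Add(Add(Mul(-20, -3), -440), Function('Y')(t)) = Add(Add(Mul(-20, -3), -440), Mul(-1, Rational(1, 12))) = Add(Add(60, -440), Rational(-1, 12)) = Add(-380, Rational(-1, 12)) = Rational(-4561, 12)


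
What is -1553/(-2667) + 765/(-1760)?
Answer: 138605/938784 ≈ 0.14764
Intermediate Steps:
-1553/(-2667) + 765/(-1760) = -1553*(-1/2667) + 765*(-1/1760) = 1553/2667 - 153/352 = 138605/938784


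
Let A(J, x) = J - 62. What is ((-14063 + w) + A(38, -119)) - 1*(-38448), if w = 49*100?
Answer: 29261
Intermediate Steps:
A(J, x) = -62 + J
w = 4900
((-14063 + w) + A(38, -119)) - 1*(-38448) = ((-14063 + 4900) + (-62 + 38)) - 1*(-38448) = (-9163 - 24) + 38448 = -9187 + 38448 = 29261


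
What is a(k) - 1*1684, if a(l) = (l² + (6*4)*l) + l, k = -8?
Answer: -1820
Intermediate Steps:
a(l) = l² + 25*l (a(l) = (l² + 24*l) + l = l² + 25*l)
a(k) - 1*1684 = -8*(25 - 8) - 1*1684 = -8*17 - 1684 = -136 - 1684 = -1820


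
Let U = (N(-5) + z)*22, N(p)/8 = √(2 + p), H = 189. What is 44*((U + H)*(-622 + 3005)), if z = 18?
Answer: 61338420 + 18453952*I*√3 ≈ 6.1338e+7 + 3.1963e+7*I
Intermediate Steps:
N(p) = 8*√(2 + p)
U = 396 + 176*I*√3 (U = (8*√(2 - 5) + 18)*22 = (8*√(-3) + 18)*22 = (8*(I*√3) + 18)*22 = (8*I*√3 + 18)*22 = (18 + 8*I*√3)*22 = 396 + 176*I*√3 ≈ 396.0 + 304.84*I)
44*((U + H)*(-622 + 3005)) = 44*(((396 + 176*I*√3) + 189)*(-622 + 3005)) = 44*((585 + 176*I*√3)*2383) = 44*(1394055 + 419408*I*√3) = 61338420 + 18453952*I*√3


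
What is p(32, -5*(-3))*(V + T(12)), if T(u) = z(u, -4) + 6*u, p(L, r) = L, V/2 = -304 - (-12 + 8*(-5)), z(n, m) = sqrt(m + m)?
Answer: -13824 + 64*I*sqrt(2) ≈ -13824.0 + 90.51*I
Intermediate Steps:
z(n, m) = sqrt(2)*sqrt(m) (z(n, m) = sqrt(2*m) = sqrt(2)*sqrt(m))
V = -504 (V = 2*(-304 - (-12 + 8*(-5))) = 2*(-304 - (-12 - 40)) = 2*(-304 - 1*(-52)) = 2*(-304 + 52) = 2*(-252) = -504)
T(u) = 6*u + 2*I*sqrt(2) (T(u) = sqrt(2)*sqrt(-4) + 6*u = sqrt(2)*(2*I) + 6*u = 2*I*sqrt(2) + 6*u = 6*u + 2*I*sqrt(2))
p(32, -5*(-3))*(V + T(12)) = 32*(-504 + (6*12 + 2*I*sqrt(2))) = 32*(-504 + (72 + 2*I*sqrt(2))) = 32*(-432 + 2*I*sqrt(2)) = -13824 + 64*I*sqrt(2)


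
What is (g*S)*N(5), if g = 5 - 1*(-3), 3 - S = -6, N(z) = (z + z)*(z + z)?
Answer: 7200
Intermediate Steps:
N(z) = 4*z² (N(z) = (2*z)*(2*z) = 4*z²)
S = 9 (S = 3 - 1*(-6) = 3 + 6 = 9)
g = 8 (g = 5 + 3 = 8)
(g*S)*N(5) = (8*9)*(4*5²) = 72*(4*25) = 72*100 = 7200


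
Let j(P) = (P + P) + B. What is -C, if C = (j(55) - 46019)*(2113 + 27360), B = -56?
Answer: 1354726445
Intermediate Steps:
j(P) = -56 + 2*P (j(P) = (P + P) - 56 = 2*P - 56 = -56 + 2*P)
C = -1354726445 (C = ((-56 + 2*55) - 46019)*(2113 + 27360) = ((-56 + 110) - 46019)*29473 = (54 - 46019)*29473 = -45965*29473 = -1354726445)
-C = -1*(-1354726445) = 1354726445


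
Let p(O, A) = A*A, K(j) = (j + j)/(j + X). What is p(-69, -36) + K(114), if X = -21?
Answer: 40252/31 ≈ 1298.5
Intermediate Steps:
K(j) = 2*j/(-21 + j) (K(j) = (j + j)/(j - 21) = (2*j)/(-21 + j) = 2*j/(-21 + j))
p(O, A) = A**2
p(-69, -36) + K(114) = (-36)**2 + 2*114/(-21 + 114) = 1296 + 2*114/93 = 1296 + 2*114*(1/93) = 1296 + 76/31 = 40252/31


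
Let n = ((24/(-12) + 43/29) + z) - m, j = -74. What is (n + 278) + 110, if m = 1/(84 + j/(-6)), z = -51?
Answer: 2819975/8381 ≈ 336.47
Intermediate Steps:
m = 3/289 (m = 1/(84 - 74/(-6)) = 1/(84 - 74*(-⅙)) = 1/(84 + 37/3) = 1/(289/3) = 3/289 ≈ 0.010381)
n = -431853/8381 (n = ((24/(-12) + 43/29) - 51) - 1*3/289 = ((24*(-1/12) + 43*(1/29)) - 51) - 3/289 = ((-2 + 43/29) - 51) - 3/289 = (-15/29 - 51) - 3/289 = -1494/29 - 3/289 = -431853/8381 ≈ -51.528)
(n + 278) + 110 = (-431853/8381 + 278) + 110 = 1898065/8381 + 110 = 2819975/8381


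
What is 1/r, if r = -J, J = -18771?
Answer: 1/18771 ≈ 5.3274e-5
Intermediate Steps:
r = 18771 (r = -1*(-18771) = 18771)
1/r = 1/18771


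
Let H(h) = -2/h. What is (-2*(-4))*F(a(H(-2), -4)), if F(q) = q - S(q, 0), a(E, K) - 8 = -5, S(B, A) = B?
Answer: 0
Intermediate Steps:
a(E, K) = 3 (a(E, K) = 8 - 5 = 3)
F(q) = 0 (F(q) = q - q = 0)
(-2*(-4))*F(a(H(-2), -4)) = -2*(-4)*0 = 8*0 = 0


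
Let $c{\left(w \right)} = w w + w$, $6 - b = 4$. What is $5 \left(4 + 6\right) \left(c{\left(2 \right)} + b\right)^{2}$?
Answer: $3200$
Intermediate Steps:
$b = 2$ ($b = 6 - 4 = 2$)
$c{\left(w \right)} = w + w^{2}$ ($c{\left(w \right)} = w^{2} + w = w + w^{2}$)
$5 \left(4 + 6\right) \left(c{\left(2 \right)} + b\right)^{2} = 5 \left(4 + 6\right) \left(2 \left(1 + 2\right) + 2\right)^{2} = 5 \cdot 10 \left(2 \cdot 3 + 2\right)^{2} = 50 \left(6 + 2\right)^{2} = 50 \cdot 8^{2} = 50 \cdot 64 = 3200$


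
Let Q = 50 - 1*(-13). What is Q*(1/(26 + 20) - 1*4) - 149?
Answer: -18383/46 ≈ -399.63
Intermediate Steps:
Q = 63 (Q = 50 + 13 = 63)
Q*(1/(26 + 20) - 1*4) - 149 = 63*(1/(26 + 20) - 1*4) - 149 = 63*(1/46 - 4) - 149 = 63*(-183/46) - 149 = -11529/46 - 149 = -18383/46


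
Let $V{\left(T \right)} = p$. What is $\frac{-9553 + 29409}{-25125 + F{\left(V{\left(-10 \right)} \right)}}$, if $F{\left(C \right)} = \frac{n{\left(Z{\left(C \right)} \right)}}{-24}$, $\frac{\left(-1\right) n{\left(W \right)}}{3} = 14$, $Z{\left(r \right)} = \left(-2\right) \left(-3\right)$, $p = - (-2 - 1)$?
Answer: $- \frac{79424}{100493} \approx -0.79034$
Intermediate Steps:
$p = 3$ ($p = \left(-1\right) \left(-3\right) = 3$)
$V{\left(T \right)} = 3$
$Z{\left(r \right)} = 6$
$n{\left(W \right)} = -42$ ($n{\left(W \right)} = \left(-3\right) 14 = -42$)
$F{\left(C \right)} = \frac{7}{4}$ ($F{\left(C \right)} = - \frac{42}{-24} = \left(-42\right) \left(- \frac{1}{24}\right) = \frac{7}{4}$)
$\frac{-9553 + 29409}{-25125 + F{\left(V{\left(-10 \right)} \right)}} = \frac{-9553 + 29409}{-25125 + \frac{7}{4}} = \frac{19856}{- \frac{100493}{4}} = 19856 \left(- \frac{4}{100493}\right) = - \frac{79424}{100493}$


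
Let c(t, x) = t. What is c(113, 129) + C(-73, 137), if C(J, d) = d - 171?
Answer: 79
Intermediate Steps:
C(J, d) = -171 + d
c(113, 129) + C(-73, 137) = 113 + (-171 + 137) = 113 - 34 = 79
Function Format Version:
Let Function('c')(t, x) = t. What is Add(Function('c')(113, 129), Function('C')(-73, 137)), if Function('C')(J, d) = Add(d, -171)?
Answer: 79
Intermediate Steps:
Function('C')(J, d) = Add(-171, d)
Add(Function('c')(113, 129), Function('C')(-73, 137)) = Add(113, Add(-171, 137)) = Add(113, -34) = 79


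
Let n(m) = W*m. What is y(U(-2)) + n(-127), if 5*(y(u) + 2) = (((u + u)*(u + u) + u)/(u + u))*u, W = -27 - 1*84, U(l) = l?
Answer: 70482/5 ≈ 14096.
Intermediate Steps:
W = -111 (W = -27 - 84 = -111)
y(u) = -2 + u/10 + 2*u**2/5 (y(u) = -2 + ((((u + u)*(u + u) + u)/(u + u))*u)/5 = -2 + ((((2*u)*(2*u) + u)/((2*u)))*u)/5 = -2 + (((4*u**2 + u)*(1/(2*u)))*u)/5 = -2 + (((u + 4*u**2)*(1/(2*u)))*u)/5 = -2 + (((u + 4*u**2)/(2*u))*u)/5 = -2 + (u/2 + 2*u**2)/5 = -2 + (u/10 + 2*u**2/5) = -2 + u/10 + 2*u**2/5)
n(m) = -111*m
y(U(-2)) + n(-127) = (-2 + (1/10)*(-2) + (2/5)*(-2)**2) - 111*(-127) = (-2 - 1/5 + (2/5)*4) + 14097 = (-2 - 1/5 + 8/5) + 14097 = -3/5 + 14097 = 70482/5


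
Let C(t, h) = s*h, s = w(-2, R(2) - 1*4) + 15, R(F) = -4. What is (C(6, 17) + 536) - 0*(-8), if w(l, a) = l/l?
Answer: 808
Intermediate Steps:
w(l, a) = 1
s = 16 (s = 1 + 15 = 16)
C(t, h) = 16*h
(C(6, 17) + 536) - 0*(-8) = (16*17 + 536) - 0*(-8) = (272 + 536) - 1*0 = 808 + 0 = 808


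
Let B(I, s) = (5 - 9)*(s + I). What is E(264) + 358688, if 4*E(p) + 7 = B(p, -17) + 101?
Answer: 716929/2 ≈ 3.5846e+5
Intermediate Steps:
B(I, s) = -4*I - 4*s (B(I, s) = -4*(I + s) = -4*I - 4*s)
E(p) = 81/2 - p (E(p) = -7/4 + ((-4*p - 4*(-17)) + 101)/4 = -7/4 + ((-4*p + 68) + 101)/4 = -7/4 + ((68 - 4*p) + 101)/4 = -7/4 + (169 - 4*p)/4 = -7/4 + (169/4 - p) = 81/2 - p)
E(264) + 358688 = (81/2 - 1*264) + 358688 = (81/2 - 264) + 358688 = -447/2 + 358688 = 716929/2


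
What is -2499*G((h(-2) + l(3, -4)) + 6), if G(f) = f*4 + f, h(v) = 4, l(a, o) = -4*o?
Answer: -324870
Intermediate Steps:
G(f) = 5*f (G(f) = 4*f + f = 5*f)
-2499*G((h(-2) + l(3, -4)) + 6) = -12495*((4 - 4*(-4)) + 6) = -12495*((4 + 16) + 6) = -12495*(20 + 6) = -12495*26 = -2499*130 = -324870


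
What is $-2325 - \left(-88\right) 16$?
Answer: $-917$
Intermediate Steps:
$-2325 - \left(-88\right) 16 = -2325 - -1408 = -2325 + 1408 = -917$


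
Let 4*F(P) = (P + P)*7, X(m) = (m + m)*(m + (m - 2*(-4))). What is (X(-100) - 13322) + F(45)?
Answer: 50471/2 ≈ 25236.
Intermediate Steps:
X(m) = 2*m*(8 + 2*m) (X(m) = (2*m)*(m + (m + 8)) = (2*m)*(m + (8 + m)) = (2*m)*(8 + 2*m) = 2*m*(8 + 2*m))
F(P) = 7*P/2 (F(P) = ((P + P)*7)/4 = ((2*P)*7)/4 = (14*P)/4 = 7*P/2)
(X(-100) - 13322) + F(45) = (4*(-100)*(4 - 100) - 13322) + (7/2)*45 = (4*(-100)*(-96) - 13322) + 315/2 = (38400 - 13322) + 315/2 = 25078 + 315/2 = 50471/2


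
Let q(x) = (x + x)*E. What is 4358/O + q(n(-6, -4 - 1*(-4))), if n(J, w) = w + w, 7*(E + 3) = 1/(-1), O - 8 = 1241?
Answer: 4358/1249 ≈ 3.4892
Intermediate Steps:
O = 1249 (O = 8 + 1241 = 1249)
E = -22/7 (E = -3 + (1/(-1))/7 = -3 + (1*(-1))/7 = -3 + (⅐)*(-1) = -3 - ⅐ = -22/7 ≈ -3.1429)
n(J, w) = 2*w
q(x) = -44*x/7 (q(x) = (x + x)*(-22/7) = (2*x)*(-22/7) = -44*x/7)
4358/O + q(n(-6, -4 - 1*(-4))) = 4358/1249 - 88*(-4 - 1*(-4))/7 = 4358*(1/1249) - 88*(-4 + 4)/7 = 4358/1249 - 88*0/7 = 4358/1249 - 44/7*0 = 4358/1249 + 0 = 4358/1249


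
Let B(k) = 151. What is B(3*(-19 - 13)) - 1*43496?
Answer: -43345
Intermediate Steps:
B(3*(-19 - 13)) - 1*43496 = 151 - 1*43496 = 151 - 43496 = -43345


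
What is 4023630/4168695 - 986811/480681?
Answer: -2549276713/2343640329 ≈ -1.0877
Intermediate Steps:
4023630/4168695 - 986811/480681 = 4023630*(1/4168695) - 986811*1/480681 = 14118/14627 - 328937/160227 = -2549276713/2343640329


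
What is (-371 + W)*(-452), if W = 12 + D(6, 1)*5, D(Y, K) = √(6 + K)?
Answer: 162268 - 2260*√7 ≈ 1.5629e+5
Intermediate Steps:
W = 12 + 5*√7 (W = 12 + √(6 + 1)*5 = 12 + √7*5 = 12 + 5*√7 ≈ 25.229)
(-371 + W)*(-452) = (-371 + (12 + 5*√7))*(-452) = (-359 + 5*√7)*(-452) = 162268 - 2260*√7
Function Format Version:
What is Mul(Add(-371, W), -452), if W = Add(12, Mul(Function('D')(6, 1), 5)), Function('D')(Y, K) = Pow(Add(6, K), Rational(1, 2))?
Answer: Add(162268, Mul(-2260, Pow(7, Rational(1, 2)))) ≈ 1.5629e+5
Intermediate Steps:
W = Add(12, Mul(5, Pow(7, Rational(1, 2)))) (W = Add(12, Mul(Pow(Add(6, 1), Rational(1, 2)), 5)) = Add(12, Mul(Pow(7, Rational(1, 2)), 5)) = Add(12, Mul(5, Pow(7, Rational(1, 2)))) ≈ 25.229)
Mul(Add(-371, W), -452) = Mul(Add(-371, Add(12, Mul(5, Pow(7, Rational(1, 2))))), -452) = Mul(Add(-359, Mul(5, Pow(7, Rational(1, 2)))), -452) = Add(162268, Mul(-2260, Pow(7, Rational(1, 2))))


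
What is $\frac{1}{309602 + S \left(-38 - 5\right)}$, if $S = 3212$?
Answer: $\frac{1}{171486} \approx 5.8314 \cdot 10^{-6}$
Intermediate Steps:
$\frac{1}{309602 + S \left(-38 - 5\right)} = \frac{1}{309602 + 3212 \left(-38 - 5\right)} = \frac{1}{309602 + 3212 \left(-43\right)} = \frac{1}{309602 - 138116} = \frac{1}{171486}$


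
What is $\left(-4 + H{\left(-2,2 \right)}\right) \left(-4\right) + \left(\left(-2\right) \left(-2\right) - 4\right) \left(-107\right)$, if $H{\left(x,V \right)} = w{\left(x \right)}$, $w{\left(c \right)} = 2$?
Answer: $8$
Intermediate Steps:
$H{\left(x,V \right)} = 2$
$\left(-4 + H{\left(-2,2 \right)}\right) \left(-4\right) + \left(\left(-2\right) \left(-2\right) - 4\right) \left(-107\right) = \left(-4 + 2\right) \left(-4\right) + \left(\left(-2\right) \left(-2\right) - 4\right) \left(-107\right) = \left(-2\right) \left(-4\right) + \left(4 - 4\right) \left(-107\right) = 8 + 0 \left(-107\right) = 8 + 0 = 8$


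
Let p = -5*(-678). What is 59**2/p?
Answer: 3481/3390 ≈ 1.0268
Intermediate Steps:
p = 3390
59**2/p = 59**2/3390 = 3481*(1/3390) = 3481/3390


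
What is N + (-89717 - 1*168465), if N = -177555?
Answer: -435737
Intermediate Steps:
N + (-89717 - 1*168465) = -177555 + (-89717 - 1*168465) = -177555 + (-89717 - 168465) = -177555 - 258182 = -435737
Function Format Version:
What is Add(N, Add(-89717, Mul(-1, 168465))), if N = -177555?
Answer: -435737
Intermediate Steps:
Add(N, Add(-89717, Mul(-1, 168465))) = Add(-177555, Add(-89717, Mul(-1, 168465))) = Add(-177555, Add(-89717, -168465)) = Add(-177555, -258182) = -435737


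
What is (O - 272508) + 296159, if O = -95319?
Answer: -71668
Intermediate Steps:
(O - 272508) + 296159 = (-95319 - 272508) + 296159 = -367827 + 296159 = -71668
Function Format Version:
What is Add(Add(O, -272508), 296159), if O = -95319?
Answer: -71668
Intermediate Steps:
Add(Add(O, -272508), 296159) = Add(Add(-95319, -272508), 296159) = Add(-367827, 296159) = -71668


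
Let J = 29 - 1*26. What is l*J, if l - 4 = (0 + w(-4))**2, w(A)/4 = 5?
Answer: 1212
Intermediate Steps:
w(A) = 20 (w(A) = 4*5 = 20)
J = 3 (J = 29 - 26 = 3)
l = 404 (l = 4 + (0 + 20)**2 = 4 + 20**2 = 4 + 400 = 404)
l*J = 404*3 = 1212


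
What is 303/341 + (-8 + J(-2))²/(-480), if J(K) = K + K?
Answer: 2007/3410 ≈ 0.58856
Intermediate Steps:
J(K) = 2*K
303/341 + (-8 + J(-2))²/(-480) = 303/341 + (-8 + 2*(-2))²/(-480) = 303*(1/341) + (-8 - 4)²*(-1/480) = 303/341 + (-12)²*(-1/480) = 303/341 + 144*(-1/480) = 303/341 - 3/10 = 2007/3410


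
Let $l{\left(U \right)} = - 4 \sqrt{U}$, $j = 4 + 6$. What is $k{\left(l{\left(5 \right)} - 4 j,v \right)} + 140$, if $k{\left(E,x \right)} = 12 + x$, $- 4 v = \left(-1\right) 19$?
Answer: $\frac{627}{4} \approx 156.75$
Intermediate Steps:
$j = 10$
$v = \frac{19}{4}$ ($v = - \frac{\left(-1\right) 19}{4} = \left(- \frac{1}{4}\right) \left(-19\right) = \frac{19}{4} \approx 4.75$)
$k{\left(l{\left(5 \right)} - 4 j,v \right)} + 140 = \left(12 + \frac{19}{4}\right) + 140 = \frac{67}{4} + 140 = \frac{627}{4}$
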